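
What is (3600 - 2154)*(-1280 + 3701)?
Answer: 3500766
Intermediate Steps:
(3600 - 2154)*(-1280 + 3701) = 1446*2421 = 3500766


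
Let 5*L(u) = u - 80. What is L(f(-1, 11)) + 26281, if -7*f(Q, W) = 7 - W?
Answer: 919279/35 ≈ 26265.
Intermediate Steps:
f(Q, W) = -1 + W/7 (f(Q, W) = -(7 - W)/7 = -1 + W/7)
L(u) = -16 + u/5 (L(u) = (u - 80)/5 = (-80 + u)/5 = -16 + u/5)
L(f(-1, 11)) + 26281 = (-16 + (-1 + (1/7)*11)/5) + 26281 = (-16 + (-1 + 11/7)/5) + 26281 = (-16 + (1/5)*(4/7)) + 26281 = (-16 + 4/35) + 26281 = -556/35 + 26281 = 919279/35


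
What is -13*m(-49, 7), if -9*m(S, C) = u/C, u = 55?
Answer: 715/63 ≈ 11.349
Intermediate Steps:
m(S, C) = -55/(9*C)
-13*m(-49, 7) = -(-715)/(9*7) = -13*(-55/63) = 715/63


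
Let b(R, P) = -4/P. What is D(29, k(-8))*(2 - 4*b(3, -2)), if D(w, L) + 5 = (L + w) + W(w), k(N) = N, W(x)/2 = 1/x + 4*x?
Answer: -43164/29 ≈ -1488.4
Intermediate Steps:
W(x) = 2/x + 8*x (W(x) = 2*(1/x + 4*x) = 2/x + 8*x)
D(w, L) = -5 + L + 2/w + 9*w (D(w, L) = -5 + ((L + w) + (2/w + 8*w)) = -5 + (L + 2/w + 9*w) = -5 + L + 2/w + 9*w)
D(29, k(-8))*(2 - 4*b(3, -2)) = (-5 - 8 + 2/29 + 9*29)*(2 - (-16)/(-2)) = (-5 - 8 + 2*(1/29) + 261)*(2 - (-16)*(-1)/2) = (-5 - 8 + 2/29 + 261)*(2 - 4*2) = 7194*(2 - 8)/29 = (7194/29)*(-6) = -43164/29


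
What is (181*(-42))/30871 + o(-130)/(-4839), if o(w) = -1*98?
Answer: -33760720/149384769 ≈ -0.22600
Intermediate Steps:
o(w) = -98
(181*(-42))/30871 + o(-130)/(-4839) = (181*(-42))/30871 - 98/(-4839) = -7602*1/30871 - 98*(-1/4839) = -7602/30871 + 98/4839 = -33760720/149384769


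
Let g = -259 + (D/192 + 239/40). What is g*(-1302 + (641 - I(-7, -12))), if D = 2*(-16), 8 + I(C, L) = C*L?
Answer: 22392271/120 ≈ 1.8660e+5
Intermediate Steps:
I(C, L) = -8 + C*L
D = -32
g = -30383/120 (g = -259 + (-32/192 + 239/40) = -259 + (-32*1/192 + 239*(1/40)) = -259 + (-⅙ + 239/40) = -259 + 697/120 = -30383/120 ≈ -253.19)
g*(-1302 + (641 - I(-7, -12))) = -30383*(-1302 + (641 - (-8 - 7*(-12))))/120 = -30383*(-1302 + (641 - (-8 + 84)))/120 = -30383*(-1302 + (641 - 1*76))/120 = -30383*(-1302 + (641 - 76))/120 = -30383*(-1302 + 565)/120 = -30383/120*(-737) = 22392271/120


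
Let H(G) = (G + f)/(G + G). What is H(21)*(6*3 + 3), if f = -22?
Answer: -½ ≈ -0.50000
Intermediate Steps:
H(G) = (-22 + G)/(2*G) (H(G) = (G - 22)/(G + G) = (-22 + G)/((2*G)) = (-22 + G)*(1/(2*G)) = (-22 + G)/(2*G))
H(21)*(6*3 + 3) = ((½)*(-22 + 21)/21)*(6*3 + 3) = ((½)*(1/21)*(-1))*(18 + 3) = -1/42*21 = -½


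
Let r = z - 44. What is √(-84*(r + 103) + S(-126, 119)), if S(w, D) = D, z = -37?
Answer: I*√1729 ≈ 41.581*I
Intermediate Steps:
r = -81 (r = -37 - 44 = -81)
√(-84*(r + 103) + S(-126, 119)) = √(-84*(-81 + 103) + 119) = √(-84*22 + 119) = √(-1848 + 119) = √(-1729) = I*√1729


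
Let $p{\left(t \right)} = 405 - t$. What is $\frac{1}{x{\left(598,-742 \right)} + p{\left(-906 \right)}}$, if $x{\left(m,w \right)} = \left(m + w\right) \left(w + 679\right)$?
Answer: $\frac{1}{10383} \approx 9.6311 \cdot 10^{-5}$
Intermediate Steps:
$x{\left(m,w \right)} = \left(679 + w\right) \left(m + w\right)$ ($x{\left(m,w \right)} = \left(m + w\right) \left(679 + w\right) = \left(679 + w\right) \left(m + w\right)$)
$\frac{1}{x{\left(598,-742 \right)} + p{\left(-906 \right)}} = \frac{1}{\left(\left(-742\right)^{2} + 679 \cdot 598 + 679 \left(-742\right) + 598 \left(-742\right)\right) + \left(405 - -906\right)} = \frac{1}{\left(550564 + 406042 - 503818 - 443716\right) + \left(405 + 906\right)} = \frac{1}{9072 + 1311} = \frac{1}{10383}$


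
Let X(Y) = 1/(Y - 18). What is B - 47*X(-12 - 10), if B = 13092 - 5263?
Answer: 313207/40 ≈ 7830.2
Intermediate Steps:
X(Y) = 1/(-18 + Y)
B = 7829
B - 47*X(-12 - 10) = 7829 - 47/(-18 + (-12 - 10)) = 7829 - 47/(-18 - 22) = 7829 - 47/(-40) = 7829 - 47*(-1)/40 = 7829 - 1*(-47/40) = 7829 + 47/40 = 313207/40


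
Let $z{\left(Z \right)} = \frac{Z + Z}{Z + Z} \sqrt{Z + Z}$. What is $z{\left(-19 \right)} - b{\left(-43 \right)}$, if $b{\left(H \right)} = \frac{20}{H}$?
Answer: $\frac{20}{43} + i \sqrt{38} \approx 0.46512 + 6.1644 i$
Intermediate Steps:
$z{\left(Z \right)} = \sqrt{2} \sqrt{Z}$ ($z{\left(Z \right)} = \frac{2 Z}{2 Z} \sqrt{2 Z} = 2 Z \frac{1}{2 Z} \sqrt{2} \sqrt{Z} = 1 \sqrt{2} \sqrt{Z} = \sqrt{2} \sqrt{Z}$)
$z{\left(-19 \right)} - b{\left(-43 \right)} = \sqrt{2} \sqrt{-19} - \frac{20}{-43} = \sqrt{2} i \sqrt{19} - 20 \left(- \frac{1}{43}\right) = i \sqrt{38} - - \frac{20}{43} = i \sqrt{38} + \frac{20}{43} = \frac{20}{43} + i \sqrt{38}$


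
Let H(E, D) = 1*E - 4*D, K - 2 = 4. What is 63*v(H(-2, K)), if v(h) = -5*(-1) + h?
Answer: -1323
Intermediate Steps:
K = 6 (K = 2 + 4 = 6)
H(E, D) = E - 4*D
v(h) = 5 + h
63*v(H(-2, K)) = 63*(5 + (-2 - 4*6)) = 63*(5 + (-2 - 24)) = 63*(5 - 26) = 63*(-21) = -1323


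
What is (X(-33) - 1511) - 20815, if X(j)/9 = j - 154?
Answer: -24009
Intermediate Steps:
X(j) = -1386 + 9*j (X(j) = 9*(j - 154) = 9*(-154 + j) = -1386 + 9*j)
(X(-33) - 1511) - 20815 = ((-1386 + 9*(-33)) - 1511) - 20815 = ((-1386 - 297) - 1511) - 20815 = (-1683 - 1511) - 20815 = -3194 - 20815 = -24009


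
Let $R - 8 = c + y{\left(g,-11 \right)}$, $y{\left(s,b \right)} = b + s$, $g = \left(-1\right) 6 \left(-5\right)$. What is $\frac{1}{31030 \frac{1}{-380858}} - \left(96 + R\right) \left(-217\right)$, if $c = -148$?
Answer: $- \frac{84359304}{15515} \approx -5437.3$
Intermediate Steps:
$g = 30$ ($g = \left(-6\right) \left(-5\right) = 30$)
$R = -121$ ($R = 8 + \left(-148 + \left(-11 + 30\right)\right) = 8 + \left(-148 + 19\right) = 8 - 129 = -121$)
$\frac{1}{31030 \frac{1}{-380858}} - \left(96 + R\right) \left(-217\right) = \frac{1}{31030 \frac{1}{-380858}} - \left(96 - 121\right) \left(-217\right) = \frac{1}{31030 \left(- \frac{1}{380858}\right)} - \left(-25\right) \left(-217\right) = \frac{1}{- \frac{15515}{190429}} - 5425 = - \frac{190429}{15515} - 5425 = - \frac{84359304}{15515}$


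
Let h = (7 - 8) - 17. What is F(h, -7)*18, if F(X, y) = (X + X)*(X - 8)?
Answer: 16848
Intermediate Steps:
h = -18 (h = -1 - 17 = -18)
F(X, y) = 2*X*(-8 + X) (F(X, y) = (2*X)*(-8 + X) = 2*X*(-8 + X))
F(h, -7)*18 = (2*(-18)*(-8 - 18))*18 = (2*(-18)*(-26))*18 = 936*18 = 16848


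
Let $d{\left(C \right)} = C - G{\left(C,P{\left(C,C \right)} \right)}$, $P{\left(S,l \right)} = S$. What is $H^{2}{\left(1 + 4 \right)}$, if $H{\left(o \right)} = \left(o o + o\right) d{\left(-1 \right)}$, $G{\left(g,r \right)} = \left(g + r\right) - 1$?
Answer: $3600$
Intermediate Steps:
$G{\left(g,r \right)} = -1 + g + r$
$d{\left(C \right)} = 1 - C$ ($d{\left(C \right)} = C - \left(-1 + C + C\right) = C - \left(-1 + 2 C\right) = 1 - C$)
$H{\left(o \right)} = 2 o + 2 o^{2}$ ($H{\left(o \right)} = \left(o o + o\right) \left(1 - -1\right) = \left(o^{2} + o\right) \left(1 + 1\right) = \left(o + o^{2}\right) 2 = 2 o + 2 o^{2}$)
$H^{2}{\left(1 + 4 \right)} = \left(2 \left(1 + 4\right) \left(1 + \left(1 + 4\right)\right)\right)^{2} = \left(2 \cdot 5 \left(1 + 5\right)\right)^{2} = \left(2 \cdot 5 \cdot 6\right)^{2} = 60^{2} = 3600$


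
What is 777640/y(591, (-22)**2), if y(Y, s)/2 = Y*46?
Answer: 194410/13593 ≈ 14.302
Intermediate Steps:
y(Y, s) = 92*Y (y(Y, s) = 2*(Y*46) = 2*(46*Y) = 92*Y)
777640/y(591, (-22)**2) = 777640/((92*591)) = 777640/54372 = 777640*(1/54372) = 194410/13593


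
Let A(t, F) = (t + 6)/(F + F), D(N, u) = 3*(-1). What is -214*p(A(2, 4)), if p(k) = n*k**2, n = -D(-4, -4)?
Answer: -642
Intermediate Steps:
D(N, u) = -3
A(t, F) = (6 + t)/(2*F) (A(t, F) = (6 + t)/((2*F)) = (6 + t)*(1/(2*F)) = (6 + t)/(2*F))
n = 3 (n = -1*(-3) = 3)
p(k) = 3*k**2
-214*p(A(2, 4)) = -642*((1/2)*(6 + 2)/4)**2 = -642*((1/2)*(1/4)*8)**2 = -642*1**2 = -642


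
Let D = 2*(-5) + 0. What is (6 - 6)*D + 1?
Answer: 1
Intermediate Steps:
D = -10 (D = -10 + 0 = -10)
(6 - 6)*D + 1 = (6 - 6)*(-10) + 1 = 0*(-10) + 1 = 0 + 1 = 1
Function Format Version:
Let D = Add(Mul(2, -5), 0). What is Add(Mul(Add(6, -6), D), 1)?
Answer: 1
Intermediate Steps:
D = -10 (D = Add(-10, 0) = -10)
Add(Mul(Add(6, -6), D), 1) = Add(Mul(Add(6, -6), -10), 1) = Add(Mul(0, -10), 1) = Add(0, 1) = 1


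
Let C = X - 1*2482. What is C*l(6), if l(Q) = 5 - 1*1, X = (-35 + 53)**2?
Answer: -8632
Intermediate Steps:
X = 324 (X = 18**2 = 324)
l(Q) = 4 (l(Q) = 5 - 1 = 4)
C = -2158 (C = 324 - 1*2482 = 324 - 2482 = -2158)
C*l(6) = -2158*4 = -8632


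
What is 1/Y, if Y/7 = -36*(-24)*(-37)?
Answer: -1/223776 ≈ -4.4688e-6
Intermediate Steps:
Y = -223776 (Y = 7*(-36*(-24)*(-37)) = 7*(864*(-37)) = 7*(-31968) = -223776)
1/Y = 1/(-223776) = -1/223776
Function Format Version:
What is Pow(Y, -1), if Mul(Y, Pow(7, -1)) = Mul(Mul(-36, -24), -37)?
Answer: Rational(-1, 223776) ≈ -4.4688e-6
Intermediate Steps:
Y = -223776 (Y = Mul(7, Mul(Mul(-36, -24), -37)) = Mul(7, Mul(864, -37)) = Mul(7, -31968) = -223776)
Pow(Y, -1) = Pow(-223776, -1) = Rational(-1, 223776)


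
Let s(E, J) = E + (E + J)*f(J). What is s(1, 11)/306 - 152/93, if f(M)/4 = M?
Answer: 895/9486 ≈ 0.094350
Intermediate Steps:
f(M) = 4*M
s(E, J) = E + 4*J*(E + J) (s(E, J) = E + (E + J)*(4*J) = E + 4*J*(E + J))
s(1, 11)/306 - 152/93 = (1 + 4*11² + 4*1*11)/306 - 152/93 = (1 + 4*121 + 44)*(1/306) - 152*1/93 = (1 + 484 + 44)*(1/306) - 152/93 = 529*(1/306) - 152/93 = 529/306 - 152/93 = 895/9486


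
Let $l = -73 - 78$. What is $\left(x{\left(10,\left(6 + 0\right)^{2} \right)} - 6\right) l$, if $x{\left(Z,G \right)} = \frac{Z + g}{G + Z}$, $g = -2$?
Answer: $\frac{20234}{23} \approx 879.74$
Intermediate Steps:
$x{\left(Z,G \right)} = \frac{-2 + Z}{G + Z}$ ($x{\left(Z,G \right)} = \frac{Z - 2}{G + Z} = \frac{-2 + Z}{G + Z}$)
$l = -151$
$\left(x{\left(10,\left(6 + 0\right)^{2} \right)} - 6\right) l = \left(\frac{-2 + 10}{\left(6 + 0\right)^{2} + 10} - 6\right) \left(-151\right) = \left(\frac{1}{6^{2} + 10} \cdot 8 - 6\right) \left(-151\right) = \left(\frac{1}{36 + 10} \cdot 8 - 6\right) \left(-151\right) = \left(\frac{1}{46} \cdot 8 - 6\right) \left(-151\right) = \left(\frac{4}{23} - 6\right) \left(-151\right) = \left(- \frac{134}{23}\right) \left(-151\right) = \frac{20234}{23}$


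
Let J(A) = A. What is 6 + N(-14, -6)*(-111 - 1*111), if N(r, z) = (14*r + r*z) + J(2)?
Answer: 24426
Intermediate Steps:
N(r, z) = 2 + 14*r + r*z (N(r, z) = (14*r + r*z) + 2 = 2 + 14*r + r*z)
6 + N(-14, -6)*(-111 - 1*111) = 6 + (2 + 14*(-14) - 14*(-6))*(-111 - 1*111) = 6 + (2 - 196 + 84)*(-111 - 111) = 6 - 110*(-222) = 6 + 24420 = 24426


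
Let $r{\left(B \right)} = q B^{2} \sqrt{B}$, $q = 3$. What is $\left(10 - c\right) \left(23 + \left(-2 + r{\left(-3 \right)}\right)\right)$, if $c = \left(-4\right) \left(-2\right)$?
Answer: $42 + 54 i \sqrt{3} \approx 42.0 + 93.531 i$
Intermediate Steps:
$c = 8$
$r{\left(B \right)} = 3 B^{\frac{5}{2}}$ ($r{\left(B \right)} = 3 B^{2} \sqrt{B} = 3 B^{\frac{5}{2}}$)
$\left(10 - c\right) \left(23 + \left(-2 + r{\left(-3 \right)}\right)\right) = \left(10 - 8\right) \left(23 - \left(2 - 3 \left(-3\right)^{\frac{5}{2}}\right)\right) = \left(10 - 8\right) \left(23 - \left(2 - 3 \cdot 9 i \sqrt{3}\right)\right) = 2 \left(23 - \left(2 - 27 i \sqrt{3}\right)\right) = 2 \left(21 + 27 i \sqrt{3}\right) = 42 + 54 i \sqrt{3}$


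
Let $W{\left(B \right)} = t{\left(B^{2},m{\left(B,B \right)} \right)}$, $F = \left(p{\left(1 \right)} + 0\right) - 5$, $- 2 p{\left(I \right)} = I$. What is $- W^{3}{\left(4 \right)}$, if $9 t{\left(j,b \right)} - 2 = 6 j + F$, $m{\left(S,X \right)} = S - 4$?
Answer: $- \frac{6331625}{5832} \approx -1085.7$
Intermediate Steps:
$p{\left(I \right)} = - \frac{I}{2}$
$m{\left(S,X \right)} = -4 + S$ ($m{\left(S,X \right)} = S - 4 = -4 + S$)
$F = - \frac{11}{2}$ ($F = \left(\left(- \frac{1}{2}\right) 1 + 0\right) - 5 = \left(- \frac{1}{2} + 0\right) - 5 = - \frac{1}{2} - 5 = - \frac{11}{2} \approx -5.5$)
$t{\left(j,b \right)} = - \frac{7}{18} + \frac{2 j}{3}$ ($t{\left(j,b \right)} = \frac{2}{9} + \frac{6 j - \frac{11}{2}}{9} = \frac{2}{9} + \frac{- \frac{11}{2} + 6 j}{9} = \frac{2}{9} + \left(- \frac{11}{18} + \frac{2 j}{3}\right) = - \frac{7}{18} + \frac{2 j}{3}$)
$W{\left(B \right)} = - \frac{7}{18} + \frac{2 B^{2}}{3}$
$- W^{3}{\left(4 \right)} = - \left(- \frac{7}{18} + \frac{2 \cdot 4^{2}}{3}\right)^{3} = - \left(- \frac{7}{18} + \frac{2}{3} \cdot 16\right)^{3} = - \left(- \frac{7}{18} + \frac{32}{3}\right)^{3} = - \left(\frac{185}{18}\right)^{3} = \left(-1\right) \frac{6331625}{5832} = - \frac{6331625}{5832}$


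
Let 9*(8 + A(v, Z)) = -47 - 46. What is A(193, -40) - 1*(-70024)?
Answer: 210017/3 ≈ 70006.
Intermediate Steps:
A(v, Z) = -55/3 (A(v, Z) = -8 + (-47 - 46)/9 = -8 + (⅑)*(-93) = -8 - 31/3 = -55/3)
A(193, -40) - 1*(-70024) = -55/3 - 1*(-70024) = -55/3 + 70024 = 210017/3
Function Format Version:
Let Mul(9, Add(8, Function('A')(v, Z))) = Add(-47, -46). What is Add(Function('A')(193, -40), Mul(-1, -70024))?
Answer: Rational(210017, 3) ≈ 70006.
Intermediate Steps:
Function('A')(v, Z) = Rational(-55, 3) (Function('A')(v, Z) = Add(-8, Mul(Rational(1, 9), Add(-47, -46))) = Add(-8, Mul(Rational(1, 9), -93)) = Add(-8, Rational(-31, 3)) = Rational(-55, 3))
Add(Function('A')(193, -40), Mul(-1, -70024)) = Add(Rational(-55, 3), Mul(-1, -70024)) = Add(Rational(-55, 3), 70024) = Rational(210017, 3)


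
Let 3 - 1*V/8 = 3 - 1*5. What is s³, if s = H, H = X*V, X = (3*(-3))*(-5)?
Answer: 5832000000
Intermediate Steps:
X = 45 (X = -9*(-5) = 45)
V = 40 (V = 24 - 8*(3 - 1*5) = 24 - 8*(3 - 5) = 24 - 8*(-2) = 24 + 16 = 40)
H = 1800 (H = 45*40 = 1800)
s = 1800
s³ = 1800³ = 5832000000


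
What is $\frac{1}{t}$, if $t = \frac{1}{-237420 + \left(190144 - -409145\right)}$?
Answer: $361869$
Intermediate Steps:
$t = \frac{1}{361869}$ ($t = \frac{1}{-237420 + \left(190144 + 409145\right)} = \frac{1}{-237420 + 599289} = \frac{1}{361869} \approx 2.7634 \cdot 10^{-6}$)
$\frac{1}{t} = \frac{1}{\frac{1}{361869}} = 361869$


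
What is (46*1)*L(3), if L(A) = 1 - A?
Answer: -92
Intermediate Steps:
(46*1)*L(3) = (46*1)*(1 - 1*3) = 46*(1 - 3) = 46*(-2) = -92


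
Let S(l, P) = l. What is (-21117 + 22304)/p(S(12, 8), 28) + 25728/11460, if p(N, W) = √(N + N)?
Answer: 2144/955 + 1187*√6/12 ≈ 244.54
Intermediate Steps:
p(N, W) = √2*√N (p(N, W) = √(2*N) = √2*√N)
(-21117 + 22304)/p(S(12, 8), 28) + 25728/11460 = (-21117 + 22304)/((√2*√12)) + 25728/11460 = 1187/((√2*(2*√3))) + 25728*(1/11460) = 1187/((2*√6)) + 2144/955 = 1187*(√6/12) + 2144/955 = 1187*√6/12 + 2144/955 = 2144/955 + 1187*√6/12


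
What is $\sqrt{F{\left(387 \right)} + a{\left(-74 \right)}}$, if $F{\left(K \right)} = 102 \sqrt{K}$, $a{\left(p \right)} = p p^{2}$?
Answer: $\sqrt{-405224 + 306 \sqrt{43}} \approx 634.99 i$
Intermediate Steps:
$a{\left(p \right)} = p^{3}$
$\sqrt{F{\left(387 \right)} + a{\left(-74 \right)}} = \sqrt{102 \sqrt{387} + \left(-74\right)^{3}} = \sqrt{102 \cdot 3 \sqrt{43} - 405224} = \sqrt{306 \sqrt{43} - 405224} = \sqrt{-405224 + 306 \sqrt{43}}$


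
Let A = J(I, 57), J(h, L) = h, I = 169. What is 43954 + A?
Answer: 44123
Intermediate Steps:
A = 169
43954 + A = 43954 + 169 = 44123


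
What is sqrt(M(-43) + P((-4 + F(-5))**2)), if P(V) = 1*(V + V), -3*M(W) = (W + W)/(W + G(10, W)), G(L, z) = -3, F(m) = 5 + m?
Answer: sqrt(149385)/69 ≈ 5.6015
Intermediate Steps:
M(W) = -2*W/(3*(-3 + W)) (M(W) = -(W + W)/(3*(W - 3)) = -2*W/(3*(-3 + W)))
P(V) = 2*V (P(V) = 1*(2*V) = 2*V)
sqrt(M(-43) + P((-4 + F(-5))**2)) = sqrt(-2*(-43)/(-9 + 3*(-43)) + 2*(-4 + (5 - 5))**2) = sqrt(-2*(-43)/(-9 - 129) + 2*(-4 + 0)**2) = sqrt(-2*(-43)/(-138) + 2*(-4)**2) = sqrt(-2*(-43)*(-1/138) + 2*16) = sqrt(-43/69 + 32) = sqrt(2165/69) = sqrt(149385)/69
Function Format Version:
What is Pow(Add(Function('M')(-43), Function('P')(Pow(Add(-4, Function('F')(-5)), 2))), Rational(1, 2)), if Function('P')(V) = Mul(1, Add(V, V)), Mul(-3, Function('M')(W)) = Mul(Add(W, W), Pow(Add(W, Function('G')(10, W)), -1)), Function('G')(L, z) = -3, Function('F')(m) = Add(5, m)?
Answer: Mul(Rational(1, 69), Pow(149385, Rational(1, 2))) ≈ 5.6015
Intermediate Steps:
Function('M')(W) = Mul(Rational(-2, 3), W, Pow(Add(-3, W), -1)) (Function('M')(W) = Mul(Rational(-1, 3), Mul(Add(W, W), Pow(Add(W, -3), -1))) = Mul(Rational(-1, 3), Mul(Mul(2, W), Pow(Add(-3, W), -1))) = Mul(Rational(-1, 3), Mul(2, W, Pow(Add(-3, W), -1))) = Mul(Rational(-2, 3), W, Pow(Add(-3, W), -1)))
Function('P')(V) = Mul(2, V) (Function('P')(V) = Mul(1, Mul(2, V)) = Mul(2, V))
Pow(Add(Function('M')(-43), Function('P')(Pow(Add(-4, Function('F')(-5)), 2))), Rational(1, 2)) = Pow(Add(Mul(-2, -43, Pow(Add(-9, Mul(3, -43)), -1)), Mul(2, Pow(Add(-4, Add(5, -5)), 2))), Rational(1, 2)) = Pow(Add(Mul(-2, -43, Pow(Add(-9, -129), -1)), Mul(2, Pow(Add(-4, 0), 2))), Rational(1, 2)) = Pow(Add(Mul(-2, -43, Pow(-138, -1)), Mul(2, Pow(-4, 2))), Rational(1, 2)) = Pow(Add(Mul(-2, -43, Rational(-1, 138)), Mul(2, 16)), Rational(1, 2)) = Pow(Add(Rational(-43, 69), 32), Rational(1, 2)) = Pow(Rational(2165, 69), Rational(1, 2)) = Mul(Rational(1, 69), Pow(149385, Rational(1, 2)))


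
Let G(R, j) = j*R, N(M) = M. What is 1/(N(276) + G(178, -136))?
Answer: -1/23932 ≈ -4.1785e-5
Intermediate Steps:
G(R, j) = R*j
1/(N(276) + G(178, -136)) = 1/(276 + 178*(-136)) = 1/(276 - 24208) = 1/(-23932) = -1/23932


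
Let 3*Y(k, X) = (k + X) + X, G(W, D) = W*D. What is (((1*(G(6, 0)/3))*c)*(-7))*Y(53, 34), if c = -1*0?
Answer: 0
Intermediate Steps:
G(W, D) = D*W
c = 0
Y(k, X) = k/3 + 2*X/3 (Y(k, X) = ((k + X) + X)/3 = ((X + k) + X)/3 = (k + 2*X)/3 = k/3 + 2*X/3)
(((1*(G(6, 0)/3))*c)*(-7))*Y(53, 34) = (((1*((0*6)/3))*0)*(-7))*((⅓)*53 + (⅔)*34) = (((1*(0*(⅓)))*0)*(-7))*(53/3 + 68/3) = (((1*0)*0)*(-7))*(121/3) = ((0*0)*(-7))*(121/3) = (0*(-7))*(121/3) = 0*(121/3) = 0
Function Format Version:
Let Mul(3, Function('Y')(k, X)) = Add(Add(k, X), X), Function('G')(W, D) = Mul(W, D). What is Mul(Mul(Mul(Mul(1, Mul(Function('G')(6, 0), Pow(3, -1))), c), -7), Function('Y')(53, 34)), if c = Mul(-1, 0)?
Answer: 0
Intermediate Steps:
Function('G')(W, D) = Mul(D, W)
c = 0
Function('Y')(k, X) = Add(Mul(Rational(1, 3), k), Mul(Rational(2, 3), X)) (Function('Y')(k, X) = Mul(Rational(1, 3), Add(Add(k, X), X)) = Mul(Rational(1, 3), Add(Add(X, k), X)) = Mul(Rational(1, 3), Add(k, Mul(2, X))) = Add(Mul(Rational(1, 3), k), Mul(Rational(2, 3), X)))
Mul(Mul(Mul(Mul(1, Mul(Function('G')(6, 0), Pow(3, -1))), c), -7), Function('Y')(53, 34)) = Mul(Mul(Mul(Mul(1, Mul(Mul(0, 6), Pow(3, -1))), 0), -7), Add(Mul(Rational(1, 3), 53), Mul(Rational(2, 3), 34))) = Mul(Mul(Mul(Mul(1, Mul(0, Rational(1, 3))), 0), -7), Add(Rational(53, 3), Rational(68, 3))) = Mul(Mul(Mul(Mul(1, 0), 0), -7), Rational(121, 3)) = Mul(Mul(Mul(0, 0), -7), Rational(121, 3)) = Mul(Mul(0, -7), Rational(121, 3)) = Mul(0, Rational(121, 3)) = 0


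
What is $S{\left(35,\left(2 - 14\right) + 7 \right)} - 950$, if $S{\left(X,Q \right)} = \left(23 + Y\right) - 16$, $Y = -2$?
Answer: $-945$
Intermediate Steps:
$S{\left(X,Q \right)} = 5$ ($S{\left(X,Q \right)} = \left(23 - 2\right) - 16 = 21 - 16 = 5$)
$S{\left(35,\left(2 - 14\right) + 7 \right)} - 950 = 5 - 950 = -945$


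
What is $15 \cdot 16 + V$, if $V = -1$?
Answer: $239$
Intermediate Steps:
$15 \cdot 16 + V = 15 \cdot 16 - 1 = 240 - 1 = 239$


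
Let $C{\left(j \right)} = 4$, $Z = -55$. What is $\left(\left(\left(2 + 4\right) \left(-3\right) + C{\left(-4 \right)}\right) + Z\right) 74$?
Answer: $-5106$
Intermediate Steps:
$\left(\left(\left(2 + 4\right) \left(-3\right) + C{\left(-4 \right)}\right) + Z\right) 74 = \left(\left(\left(2 + 4\right) \left(-3\right) + 4\right) - 55\right) 74 = \left(\left(6 \left(-3\right) + 4\right) - 55\right) 74 = \left(\left(-18 + 4\right) - 55\right) 74 = \left(-14 - 55\right) 74 = \left(-69\right) 74 = -5106$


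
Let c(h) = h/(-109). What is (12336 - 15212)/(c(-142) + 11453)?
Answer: -313484/1248519 ≈ -0.25108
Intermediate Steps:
c(h) = -h/109 (c(h) = h*(-1/109) = -h/109)
(12336 - 15212)/(c(-142) + 11453) = (12336 - 15212)/(-1/109*(-142) + 11453) = -2876/(142/109 + 11453) = -2876/1248519/109 = -2876*109/1248519 = -313484/1248519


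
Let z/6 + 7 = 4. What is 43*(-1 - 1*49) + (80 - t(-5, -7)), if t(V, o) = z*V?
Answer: -2160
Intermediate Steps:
z = -18 (z = -42 + 6*4 = -42 + 24 = -18)
t(V, o) = -18*V
43*(-1 - 1*49) + (80 - t(-5, -7)) = 43*(-1 - 1*49) + (80 - (-18)*(-5)) = 43*(-1 - 49) + (80 - 1*90) = 43*(-50) + (80 - 90) = -2150 - 10 = -2160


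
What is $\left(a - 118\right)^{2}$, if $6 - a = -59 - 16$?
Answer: $1369$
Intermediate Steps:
$a = 81$ ($a = 6 - \left(-59 - 16\right) = 6 - -75 = 6 + 75 = 81$)
$\left(a - 118\right)^{2} = \left(81 - 118\right)^{2} = \left(-37\right)^{2} = 1369$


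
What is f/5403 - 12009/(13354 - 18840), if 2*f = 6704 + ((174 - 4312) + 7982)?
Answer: 31272597/9880286 ≈ 3.1651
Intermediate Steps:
f = 5274 (f = (6704 + ((174 - 4312) + 7982))/2 = (6704 + (-4138 + 7982))/2 = (6704 + 3844)/2 = (1/2)*10548 = 5274)
f/5403 - 12009/(13354 - 18840) = 5274/5403 - 12009/(13354 - 18840) = 5274*(1/5403) - 12009/(-5486) = 1758/1801 - 12009*(-1/5486) = 1758/1801 + 12009/5486 = 31272597/9880286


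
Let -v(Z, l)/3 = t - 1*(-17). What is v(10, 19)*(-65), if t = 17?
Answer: 6630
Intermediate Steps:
v(Z, l) = -102 (v(Z, l) = -3*(17 - 1*(-17)) = -3*(17 + 17) = -3*34 = -102)
v(10, 19)*(-65) = -102*(-65) = 6630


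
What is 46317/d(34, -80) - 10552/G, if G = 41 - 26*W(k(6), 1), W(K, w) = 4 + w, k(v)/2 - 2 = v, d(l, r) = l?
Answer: 4480981/3026 ≈ 1480.8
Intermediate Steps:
k(v) = 4 + 2*v
G = -89 (G = 41 - 26*(4 + 1) = 41 - 26*5 = 41 - 130 = -89)
46317/d(34, -80) - 10552/G = 46317/34 - 10552/(-89) = 46317*(1/34) - 10552*(-1/89) = 46317/34 + 10552/89 = 4480981/3026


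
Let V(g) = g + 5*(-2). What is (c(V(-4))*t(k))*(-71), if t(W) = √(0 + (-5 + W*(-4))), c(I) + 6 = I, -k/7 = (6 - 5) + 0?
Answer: 1420*√23 ≈ 6810.1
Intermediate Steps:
V(g) = -10 + g (V(g) = g - 10 = -10 + g)
k = -7 (k = -7*((6 - 5) + 0) = -7*(1 + 0) = -7*1 = -7)
c(I) = -6 + I
t(W) = √(-5 - 4*W) (t(W) = √(0 + (-5 - 4*W)) = √(-5 - 4*W))
(c(V(-4))*t(k))*(-71) = ((-6 + (-10 - 4))*√(-5 - 4*(-7)))*(-71) = ((-6 - 14)*√(-5 + 28))*(-71) = -20*√23*(-71) = 1420*√23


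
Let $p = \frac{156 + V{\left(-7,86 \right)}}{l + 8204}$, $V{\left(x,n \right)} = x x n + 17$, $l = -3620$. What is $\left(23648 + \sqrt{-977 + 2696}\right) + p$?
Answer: $\frac{108406819}{4584} + 3 \sqrt{191} \approx 23690.0$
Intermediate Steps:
$V{\left(x,n \right)} = 17 + n x^{2}$ ($V{\left(x,n \right)} = x^{2} n + 17 = n x^{2} + 17 = 17 + n x^{2}$)
$p = \frac{4387}{4584}$ ($p = \frac{156 + \left(17 + 86 \left(-7\right)^{2}\right)}{-3620 + 8204} = \frac{156 + \left(17 + 86 \cdot 49\right)}{4584} = \left(156 + \left(17 + 4214\right)\right) \frac{1}{4584} = \left(156 + 4231\right) \frac{1}{4584} = 4387 \cdot \frac{1}{4584} = \frac{4387}{4584} \approx 0.95702$)
$\left(23648 + \sqrt{-977 + 2696}\right) + p = \left(23648 + \sqrt{-977 + 2696}\right) + \frac{4387}{4584} = \left(23648 + \sqrt{1719}\right) + \frac{4387}{4584} = \left(23648 + 3 \sqrt{191}\right) + \frac{4387}{4584} = \frac{108406819}{4584} + 3 \sqrt{191}$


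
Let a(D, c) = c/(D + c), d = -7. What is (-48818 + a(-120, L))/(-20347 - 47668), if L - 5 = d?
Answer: 2977897/4148915 ≈ 0.71775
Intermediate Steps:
L = -2 (L = 5 - 7 = -2)
(-48818 + a(-120, L))/(-20347 - 47668) = (-48818 - 2/(-120 - 2))/(-20347 - 47668) = (-48818 - 2/(-122))/(-68015) = (-48818 - 2*(-1/122))*(-1/68015) = (-48818 + 1/61)*(-1/68015) = -2977897/61*(-1/68015) = 2977897/4148915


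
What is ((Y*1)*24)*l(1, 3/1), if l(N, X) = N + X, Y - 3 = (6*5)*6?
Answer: 17568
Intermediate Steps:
Y = 183 (Y = 3 + (6*5)*6 = 3 + 30*6 = 3 + 180 = 183)
((Y*1)*24)*l(1, 3/1) = ((183*1)*24)*(1 + 3/1) = (183*24)*(1 + 3*1) = 4392*(1 + 3) = 4392*4 = 17568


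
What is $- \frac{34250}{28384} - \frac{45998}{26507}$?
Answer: $- \frac{1106735991}{376187344} \approx -2.942$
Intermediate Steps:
$- \frac{34250}{28384} - \frac{45998}{26507} = \left(-34250\right) \frac{1}{28384} - \frac{45998}{26507} = - \frac{17125}{14192} - \frac{45998}{26507} = - \frac{1106735991}{376187344}$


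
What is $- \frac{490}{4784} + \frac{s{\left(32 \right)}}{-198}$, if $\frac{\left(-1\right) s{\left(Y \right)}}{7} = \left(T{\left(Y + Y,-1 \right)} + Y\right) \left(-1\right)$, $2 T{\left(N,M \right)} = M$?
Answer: $- \frac{31997}{26312} \approx -1.2161$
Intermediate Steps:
$T{\left(N,M \right)} = \frac{M}{2}$
$s{\left(Y \right)} = - \frac{7}{2} + 7 Y$ ($s{\left(Y \right)} = - 7 \left(\frac{1}{2} \left(-1\right) + Y\right) \left(-1\right) = - 7 \left(- \frac{1}{2} + Y\right) \left(-1\right) = - 7 \left(\frac{1}{2} - Y\right) = - \frac{7}{2} + 7 Y$)
$- \frac{490}{4784} + \frac{s{\left(32 \right)}}{-198} = - \frac{490}{4784} + \frac{- \frac{7}{2} + 7 \cdot 32}{-198} = \left(-490\right) \frac{1}{4784} + \left(- \frac{7}{2} + 224\right) \left(- \frac{1}{198}\right) = - \frac{245}{2392} + \frac{441}{2} \left(- \frac{1}{198}\right) = - \frac{245}{2392} - \frac{49}{44} = - \frac{31997}{26312}$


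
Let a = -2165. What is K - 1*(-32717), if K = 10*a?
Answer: 11067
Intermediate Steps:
K = -21650 (K = 10*(-2165) = -21650)
K - 1*(-32717) = -21650 - 1*(-32717) = -21650 + 32717 = 11067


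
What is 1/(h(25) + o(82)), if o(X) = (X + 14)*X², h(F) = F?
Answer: 1/645529 ≈ 1.5491e-6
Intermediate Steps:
o(X) = X²*(14 + X) (o(X) = (14 + X)*X² = X²*(14 + X))
1/(h(25) + o(82)) = 1/(25 + 82²*(14 + 82)) = 1/(25 + 6724*96) = 1/(25 + 645504) = 1/645529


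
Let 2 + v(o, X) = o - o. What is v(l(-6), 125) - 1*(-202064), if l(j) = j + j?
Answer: 202062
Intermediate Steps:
l(j) = 2*j
v(o, X) = -2 (v(o, X) = -2 + (o - o) = -2 + 0 = -2)
v(l(-6), 125) - 1*(-202064) = -2 - 1*(-202064) = -2 + 202064 = 202062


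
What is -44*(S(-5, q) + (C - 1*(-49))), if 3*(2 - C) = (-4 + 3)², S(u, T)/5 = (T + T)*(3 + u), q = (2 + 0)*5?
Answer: 19712/3 ≈ 6570.7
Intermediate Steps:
q = 10 (q = 2*5 = 10)
S(u, T) = 10*T*(3 + u) (S(u, T) = 5*((T + T)*(3 + u)) = 5*((2*T)*(3 + u)) = 5*(2*T*(3 + u)) = 10*T*(3 + u))
C = 5/3 (C = 2 - (-4 + 3)²/3 = 2 - ⅓*(-1)² = 2 - ⅓*1 = 2 - ⅓ = 5/3 ≈ 1.6667)
-44*(S(-5, q) + (C - 1*(-49))) = -44*(10*10*(3 - 5) + (5/3 - 1*(-49))) = -44*(10*10*(-2) + (5/3 + 49)) = -44*(-200 + 152/3) = -44*(-448/3) = 19712/3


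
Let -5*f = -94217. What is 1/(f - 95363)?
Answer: -5/382598 ≈ -1.3069e-5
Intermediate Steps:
f = 94217/5 (f = -⅕*(-94217) = 94217/5 ≈ 18843.)
1/(f - 95363) = 1/(94217/5 - 95363) = 1/(-382598/5) = -5/382598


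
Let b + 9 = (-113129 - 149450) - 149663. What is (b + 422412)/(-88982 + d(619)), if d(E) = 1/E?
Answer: -6289659/55079857 ≈ -0.11419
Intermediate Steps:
b = -412251 (b = -9 + ((-113129 - 149450) - 149663) = -9 + (-262579 - 149663) = -9 - 412242 = -412251)
(b + 422412)/(-88982 + d(619)) = (-412251 + 422412)/(-88982 + 1/619) = 10161/(-88982 + 1/619) = 10161/(-55079857/619) = 10161*(-619/55079857) = -6289659/55079857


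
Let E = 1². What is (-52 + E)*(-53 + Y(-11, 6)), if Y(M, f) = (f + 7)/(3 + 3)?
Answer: 5185/2 ≈ 2592.5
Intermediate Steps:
Y(M, f) = 7/6 + f/6 (Y(M, f) = (7 + f)/6 = (7 + f)*(⅙) = 7/6 + f/6)
E = 1
(-52 + E)*(-53 + Y(-11, 6)) = (-52 + 1)*(-53 + (7/6 + (⅙)*6)) = -51*(-53 + (7/6 + 1)) = -51*(-53 + 13/6) = -51*(-305/6) = 5185/2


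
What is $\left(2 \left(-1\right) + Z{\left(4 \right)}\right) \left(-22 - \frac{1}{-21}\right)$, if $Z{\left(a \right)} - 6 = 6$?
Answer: $- \frac{4610}{21} \approx -219.52$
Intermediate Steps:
$Z{\left(a \right)} = 12$ ($Z{\left(a \right)} = 6 + 6 = 12$)
$\left(2 \left(-1\right) + Z{\left(4 \right)}\right) \left(-22 - \frac{1}{-21}\right) = \left(2 \left(-1\right) + 12\right) \left(-22 - \frac{1}{-21}\right) = \left(-2 + 12\right) \left(-22 - - \frac{1}{21}\right) = 10 \left(-22 + \frac{1}{21}\right) = 10 \left(- \frac{461}{21}\right) = - \frac{4610}{21}$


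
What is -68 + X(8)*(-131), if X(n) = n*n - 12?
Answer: -6880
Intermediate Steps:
X(n) = -12 + n**2 (X(n) = n**2 - 12 = -12 + n**2)
-68 + X(8)*(-131) = -68 + (-12 + 8**2)*(-131) = -68 + (-12 + 64)*(-131) = -68 + 52*(-131) = -68 - 6812 = -6880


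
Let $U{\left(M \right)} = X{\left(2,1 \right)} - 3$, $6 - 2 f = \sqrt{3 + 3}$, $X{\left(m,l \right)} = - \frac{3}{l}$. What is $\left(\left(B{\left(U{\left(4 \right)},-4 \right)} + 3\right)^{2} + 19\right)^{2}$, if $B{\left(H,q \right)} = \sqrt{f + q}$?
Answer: $\frac{\left(76 + \left(6 + i \sqrt{2} \sqrt{2 + \sqrt{6}}\right)^{2}\right)^{2}}{16} \approx 584.27 + 461.34 i$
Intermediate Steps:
$f = 3 - \frac{\sqrt{6}}{2}$ ($f = 3 - \frac{\sqrt{3 + 3}}{2} = 3 - \frac{\sqrt{6}}{2} \approx 1.7753$)
$U{\left(M \right)} = -6$ ($U{\left(M \right)} = - \frac{3}{1} - 3 = \left(-3\right) 1 - 3 = -3 - 3 = -6$)
$B{\left(H,q \right)} = \sqrt{3 + q - \frac{\sqrt{6}}{2}}$ ($B{\left(H,q \right)} = \sqrt{\left(3 - \frac{\sqrt{6}}{2}\right) + q} = \sqrt{3 + q - \frac{\sqrt{6}}{2}}$)
$\left(\left(B{\left(U{\left(4 \right)},-4 \right)} + 3\right)^{2} + 19\right)^{2} = \left(\left(\frac{\sqrt{12 - 2 \sqrt{6} + 4 \left(-4\right)}}{2} + 3\right)^{2} + 19\right)^{2} = \left(\left(\frac{\sqrt{12 - 2 \sqrt{6} - 16}}{2} + 3\right)^{2} + 19\right)^{2} = \left(\left(\frac{\sqrt{-4 - 2 \sqrt{6}}}{2} + 3\right)^{2} + 19\right)^{2} = \left(\left(3 + \frac{\sqrt{-4 - 2 \sqrt{6}}}{2}\right)^{2} + 19\right)^{2} = \left(19 + \left(3 + \frac{\sqrt{-4 - 2 \sqrt{6}}}{2}\right)^{2}\right)^{2}$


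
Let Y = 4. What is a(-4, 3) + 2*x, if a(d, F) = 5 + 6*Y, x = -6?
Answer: 17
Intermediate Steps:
a(d, F) = 29 (a(d, F) = 5 + 6*4 = 5 + 24 = 29)
a(-4, 3) + 2*x = 29 + 2*(-6) = 29 - 12 = 17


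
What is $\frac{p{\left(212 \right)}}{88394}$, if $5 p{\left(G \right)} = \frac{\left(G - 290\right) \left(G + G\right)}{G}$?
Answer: $- \frac{78}{220985} \approx -0.00035297$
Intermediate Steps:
$p{\left(G \right)} = -116 + \frac{2 G}{5}$ ($p{\left(G \right)} = \frac{\left(G - 290\right) \left(G + G\right) \frac{1}{G}}{5} = \frac{\left(-290 + G\right) 2 G \frac{1}{G}}{5} = \frac{2 G \left(-290 + G\right) \frac{1}{G}}{5} = \frac{-580 + 2 G}{5} = -116 + \frac{2 G}{5}$)
$\frac{p{\left(212 \right)}}{88394} = \frac{-116 + \frac{2}{5} \cdot 212}{88394} = \left(-116 + \frac{424}{5}\right) \frac{1}{88394} = \left(- \frac{156}{5}\right) \frac{1}{88394} = - \frac{78}{220985}$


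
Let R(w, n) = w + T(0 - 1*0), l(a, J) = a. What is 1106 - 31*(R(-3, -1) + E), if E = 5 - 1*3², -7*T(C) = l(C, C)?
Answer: 1323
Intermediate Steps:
T(C) = -C/7
E = -4 (E = 5 - 1*9 = 5 - 9 = -4)
R(w, n) = w (R(w, n) = w - (0 - 1*0)/7 = w - (0 + 0)/7 = w - ⅐*0 = w + 0 = w)
1106 - 31*(R(-3, -1) + E) = 1106 - 31*(-3 - 4) = 1106 - 31*(-7) = 1106 + 217 = 1323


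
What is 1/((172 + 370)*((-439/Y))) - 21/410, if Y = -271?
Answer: -4507/89995 ≈ -0.050081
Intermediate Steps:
1/((172 + 370)*((-439/Y))) - 21/410 = 1/((172 + 370)*((-439/(-271)))) - 21/410 = 1/(542*((-439*(-1/271)))) - 21*1/410 = 1/(542*(439/271)) - 21/410 = (1/542)*(271/439) - 21/410 = 1/878 - 21/410 = -4507/89995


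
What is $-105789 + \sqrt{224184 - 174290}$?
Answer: $-105789 + \sqrt{49894} \approx -1.0557 \cdot 10^{5}$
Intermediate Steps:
$-105789 + \sqrt{224184 - 174290} = -105789 + \sqrt{49894}$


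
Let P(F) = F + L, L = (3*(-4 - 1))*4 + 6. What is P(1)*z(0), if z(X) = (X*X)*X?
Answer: 0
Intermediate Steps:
z(X) = X³ (z(X) = X²*X = X³)
L = -54 (L = (3*(-5))*4 + 6 = -15*4 + 6 = -60 + 6 = -54)
P(F) = -54 + F (P(F) = F - 54 = -54 + F)
P(1)*z(0) = (-54 + 1)*0³ = -53*0 = 0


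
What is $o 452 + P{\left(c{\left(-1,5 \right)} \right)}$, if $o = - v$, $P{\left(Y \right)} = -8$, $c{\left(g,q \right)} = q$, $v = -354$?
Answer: $160000$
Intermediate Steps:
$o = 354$ ($o = \left(-1\right) \left(-354\right) = 354$)
$o 452 + P{\left(c{\left(-1,5 \right)} \right)} = 354 \cdot 452 - 8 = 160008 - 8 = 160000$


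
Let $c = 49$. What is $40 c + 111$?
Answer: $2071$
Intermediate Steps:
$40 c + 111 = 40 \cdot 49 + 111 = 1960 + 111 = 2071$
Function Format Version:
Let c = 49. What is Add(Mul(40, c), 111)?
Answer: 2071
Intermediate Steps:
Add(Mul(40, c), 111) = Add(Mul(40, 49), 111) = Add(1960, 111) = 2071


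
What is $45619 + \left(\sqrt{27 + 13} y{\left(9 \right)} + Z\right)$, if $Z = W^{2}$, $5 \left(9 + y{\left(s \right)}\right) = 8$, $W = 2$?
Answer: $45623 - \frac{74 \sqrt{10}}{5} \approx 45576.0$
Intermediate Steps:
$y{\left(s \right)} = - \frac{37}{5}$ ($y{\left(s \right)} = -9 + \frac{1}{5} \cdot 8 = -9 + \frac{8}{5} = - \frac{37}{5}$)
$Z = 4$ ($Z = 2^{2} = 4$)
$45619 + \left(\sqrt{27 + 13} y{\left(9 \right)} + Z\right) = 45619 + \left(\sqrt{27 + 13} \left(- \frac{37}{5}\right) + 4\right) = 45619 + \left(\sqrt{40} \left(- \frac{37}{5}\right) + 4\right) = 45619 + \left(2 \sqrt{10} \left(- \frac{37}{5}\right) + 4\right) = 45619 + \left(- \frac{74 \sqrt{10}}{5} + 4\right) = 45619 + \left(4 - \frac{74 \sqrt{10}}{5}\right) = 45623 - \frac{74 \sqrt{10}}{5}$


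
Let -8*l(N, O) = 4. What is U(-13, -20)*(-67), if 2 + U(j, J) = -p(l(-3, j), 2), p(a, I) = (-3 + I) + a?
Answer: 67/2 ≈ 33.500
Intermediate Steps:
l(N, O) = -½ (l(N, O) = -⅛*4 = -½)
p(a, I) = -3 + I + a
U(j, J) = -½ (U(j, J) = -2 - (-3 + 2 - ½) = -2 - 1*(-3/2) = -2 + 3/2 = -½)
U(-13, -20)*(-67) = -½*(-67) = 67/2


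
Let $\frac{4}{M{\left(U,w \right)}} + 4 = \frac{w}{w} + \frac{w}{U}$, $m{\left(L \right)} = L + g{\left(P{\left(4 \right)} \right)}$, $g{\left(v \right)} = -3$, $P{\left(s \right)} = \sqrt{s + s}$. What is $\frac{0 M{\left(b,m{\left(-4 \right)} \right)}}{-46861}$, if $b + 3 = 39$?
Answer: $0$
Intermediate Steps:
$P{\left(s \right)} = \sqrt{2} \sqrt{s}$ ($P{\left(s \right)} = \sqrt{2 s} = \sqrt{2} \sqrt{s}$)
$b = 36$ ($b = -3 + 39 = 36$)
$m{\left(L \right)} = -3 + L$ ($m{\left(L \right)} = L - 3 = -3 + L$)
$M{\left(U,w \right)} = \frac{4}{-3 + \frac{w}{U}}$ ($M{\left(U,w \right)} = \frac{4}{-4 + \left(\frac{w}{w} + \frac{w}{U}\right)} = \frac{4}{-4 + \left(1 + \frac{w}{U}\right)} = \frac{4}{-3 + \frac{w}{U}}$)
$\frac{0 M{\left(b,m{\left(-4 \right)} \right)}}{-46861} = \frac{0 \cdot 4 \cdot 36 \frac{1}{\left(-3 - 4\right) - 108}}{-46861} = 0 \cdot 4 \cdot 36 \frac{1}{-7 - 108} \left(- \frac{1}{46861}\right) = 0 \cdot 4 \cdot 36 \frac{1}{-115} \left(- \frac{1}{46861}\right) = 0 \cdot 4 \cdot 36 \left(- \frac{1}{115}\right) \left(- \frac{1}{46861}\right) = 0 \left(- \frac{144}{115}\right) \left(- \frac{1}{46861}\right) = 0 \left(- \frac{1}{46861}\right) = 0$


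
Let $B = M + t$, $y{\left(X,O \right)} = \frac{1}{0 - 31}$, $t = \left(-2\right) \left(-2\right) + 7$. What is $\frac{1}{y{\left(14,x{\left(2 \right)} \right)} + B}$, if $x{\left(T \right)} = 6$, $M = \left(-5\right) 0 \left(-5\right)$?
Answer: $\frac{31}{340} \approx 0.091177$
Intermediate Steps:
$t = 11$ ($t = 4 + 7 = 11$)
$M = 0$ ($M = 0 \left(-5\right) = 0$)
$y{\left(X,O \right)} = - \frac{1}{31}$ ($y{\left(X,O \right)} = \frac{1}{-31} = - \frac{1}{31}$)
$B = 11$ ($B = 0 + 11 = 11$)
$\frac{1}{y{\left(14,x{\left(2 \right)} \right)} + B} = \frac{1}{- \frac{1}{31} + 11} = \frac{1}{\frac{340}{31}} = \frac{31}{340}$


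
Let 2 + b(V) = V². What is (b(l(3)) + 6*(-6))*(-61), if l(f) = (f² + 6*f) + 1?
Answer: -45506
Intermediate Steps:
l(f) = 1 + f² + 6*f
b(V) = -2 + V²
(b(l(3)) + 6*(-6))*(-61) = ((-2 + (1 + 3² + 6*3)²) + 6*(-6))*(-61) = ((-2 + (1 + 9 + 18)²) - 36)*(-61) = ((-2 + 28²) - 36)*(-61) = ((-2 + 784) - 36)*(-61) = (782 - 36)*(-61) = 746*(-61) = -45506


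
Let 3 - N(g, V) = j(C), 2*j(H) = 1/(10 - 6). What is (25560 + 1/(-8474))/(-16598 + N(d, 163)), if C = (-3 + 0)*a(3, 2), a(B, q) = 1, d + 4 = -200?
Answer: -866381756/562508357 ≈ -1.5402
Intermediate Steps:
d = -204 (d = -4 - 200 = -204)
C = -3 (C = (-3 + 0)*1 = -3*1 = -3)
j(H) = 1/8 (j(H) = 1/(2*(10 - 6)) = (1/2)/4 = (1/2)*(1/4) = 1/8)
N(g, V) = 23/8 (N(g, V) = 3 - 1*1/8 = 3 - 1/8 = 23/8)
(25560 + 1/(-8474))/(-16598 + N(d, 163)) = (25560 + 1/(-8474))/(-16598 + 23/8) = (25560 - 1/8474)/(-132761/8) = (216595439/8474)*(-8/132761) = -866381756/562508357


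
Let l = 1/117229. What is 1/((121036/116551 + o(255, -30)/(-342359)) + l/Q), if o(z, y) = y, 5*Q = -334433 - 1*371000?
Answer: 3299807350385712403013/3427076417529597542233 ≈ 0.96286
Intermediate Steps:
Q = -705433/5 (Q = (-334433 - 1*371000)/5 = (-334433 - 371000)/5 = (1/5)*(-705433) = -705433/5 ≈ -1.4109e+5)
l = 1/117229 ≈ 8.5303e-6
1/((121036/116551 + o(255, -30)/(-342359)) + l/Q) = 1/((121036/116551 - 30/(-342359)) + 1/(117229*(-705433/5))) = 1/((121036*(1/116551) - 30*(-1/342359)) + (1/117229)*(-5/705433)) = 1/((121036/116551 + 30/342359) - 5/82697205157) = 1/(41441260454/39902283809 - 5/82697205157) = 1/(3427076417529597542233/3299807350385712403013) = 3299807350385712403013/3427076417529597542233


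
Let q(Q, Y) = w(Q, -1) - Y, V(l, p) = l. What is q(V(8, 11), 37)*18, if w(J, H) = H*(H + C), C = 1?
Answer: -666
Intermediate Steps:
w(J, H) = H*(1 + H) (w(J, H) = H*(H + 1) = H*(1 + H))
q(Q, Y) = -Y (q(Q, Y) = -(1 - 1) - Y = -1*0 - Y = 0 - Y = -Y)
q(V(8, 11), 37)*18 = -1*37*18 = -37*18 = -666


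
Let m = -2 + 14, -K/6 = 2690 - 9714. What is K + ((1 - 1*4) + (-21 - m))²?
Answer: 43440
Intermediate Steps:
K = 42144 (K = -6*(2690 - 9714) = -6*(-7024) = 42144)
m = 12
K + ((1 - 1*4) + (-21 - m))² = 42144 + ((1 - 1*4) + (-21 - 1*12))² = 42144 + ((1 - 4) + (-21 - 12))² = 42144 + (-3 - 33)² = 42144 + (-36)² = 42144 + 1296 = 43440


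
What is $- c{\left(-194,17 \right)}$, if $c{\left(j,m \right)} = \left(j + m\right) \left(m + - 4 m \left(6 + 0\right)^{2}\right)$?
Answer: $-430287$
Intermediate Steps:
$c{\left(j,m \right)} = - 143 m \left(j + m\right)$ ($c{\left(j,m \right)} = \left(j + m\right) \left(m + - 4 m 6^{2}\right) = \left(j + m\right) \left(m + - 4 m 36\right) = \left(j + m\right) \left(m - 144 m\right) = \left(j + m\right) \left(- 143 m\right) = - 143 m \left(j + m\right)$)
$- c{\left(-194,17 \right)} = - \left(-143\right) 17 \left(-194 + 17\right) = - \left(-143\right) 17 \left(-177\right) = \left(-1\right) 430287 = -430287$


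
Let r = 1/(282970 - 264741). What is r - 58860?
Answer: -1072958939/18229 ≈ -58860.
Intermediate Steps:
r = 1/18229 ≈ 5.4858e-5
r - 58860 = 1/18229 - 58860 = -1072958939/18229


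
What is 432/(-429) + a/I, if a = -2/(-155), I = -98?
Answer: -1093823/1086085 ≈ -1.0071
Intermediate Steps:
a = 2/155 (a = -2*(-1/155) = 2/155 ≈ 0.012903)
432/(-429) + a/I = 432/(-429) + (2/155)/(-98) = 432*(-1/429) + (2/155)*(-1/98) = -144/143 - 1/7595 = -1093823/1086085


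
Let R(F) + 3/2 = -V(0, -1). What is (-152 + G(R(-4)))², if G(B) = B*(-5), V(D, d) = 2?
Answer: 72361/4 ≈ 18090.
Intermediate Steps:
R(F) = -7/2 (R(F) = -3/2 - 1*2 = -3/2 - 2 = -7/2)
G(B) = -5*B
(-152 + G(R(-4)))² = (-152 - 5*(-7/2))² = (-152 + 35/2)² = (-269/2)² = 72361/4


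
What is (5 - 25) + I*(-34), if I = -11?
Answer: 354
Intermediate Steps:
(5 - 25) + I*(-34) = (5 - 25) - 11*(-34) = -20 + 374 = 354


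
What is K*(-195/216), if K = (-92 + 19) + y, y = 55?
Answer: 65/4 ≈ 16.250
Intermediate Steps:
K = -18 (K = (-92 + 19) + 55 = -73 + 55 = -18)
K*(-195/216) = -(-3510)/216 = -18*(-65/72) = 65/4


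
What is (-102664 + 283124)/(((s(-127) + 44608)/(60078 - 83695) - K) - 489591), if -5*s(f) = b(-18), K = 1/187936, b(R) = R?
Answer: -364076779561600/987750206756303 ≈ -0.36859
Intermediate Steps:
K = 1/187936 ≈ 5.3210e-6
s(f) = 18/5 (s(f) = -1/5*(-18) = 18/5)
(-102664 + 283124)/(((s(-127) + 44608)/(60078 - 83695) - K) - 489591) = (-102664 + 283124)/(((18/5 + 44608)/(60078 - 83695) - 1*1/187936) - 489591) = 180460/(((223058/5)/(-23617) - 1/187936) - 489591) = 180460/(((223058/5)*(-1/23617) - 1/187936) - 489591) = 180460/((-20278/10735 - 1/187936) - 489591) = 180460/(-3810976943/2017492960 - 489591) = 180460/(-987750206756303/2017492960) = 180460*(-2017492960/987750206756303) = -364076779561600/987750206756303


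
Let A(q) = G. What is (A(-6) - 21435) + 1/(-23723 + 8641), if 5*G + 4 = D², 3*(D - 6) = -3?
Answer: -1616096633/75410 ≈ -21431.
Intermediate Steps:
D = 5 (D = 6 + (⅓)*(-3) = 6 - 1 = 5)
G = 21/5 (G = -⅘ + (⅕)*5² = -⅘ + (⅕)*25 = -⅘ + 5 = 21/5 ≈ 4.2000)
A(q) = 21/5
(A(-6) - 21435) + 1/(-23723 + 8641) = (21/5 - 21435) + 1/(-23723 + 8641) = -107154/5 + 1/(-15082) = -107154/5 - 1/15082 = -1616096633/75410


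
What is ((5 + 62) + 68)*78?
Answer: 10530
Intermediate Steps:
((5 + 62) + 68)*78 = (67 + 68)*78 = 135*78 = 10530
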